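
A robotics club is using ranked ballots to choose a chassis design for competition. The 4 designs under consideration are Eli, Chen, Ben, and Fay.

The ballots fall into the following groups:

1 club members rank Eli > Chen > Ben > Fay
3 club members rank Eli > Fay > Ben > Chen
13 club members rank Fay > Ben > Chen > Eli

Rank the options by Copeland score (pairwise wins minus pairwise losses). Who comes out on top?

Pairwise results:
  Eli vs Chen: Chen wins 13–4.
  Eli vs Ben: Ben wins 13–4.
  Eli vs Fay: Fay wins 13–4.
  Chen vs Ben: Ben wins 16–1.
  Chen vs Fay: Fay wins 16–1.
  Ben vs Fay: Fay wins 16–1.
Copeland scores (wins − losses):
  Eli: 0 − 3 = -3
  Chen: 1 − 2 = -1
  Ben: 2 − 1 = 1
  Fay: 3 − 0 = 3
Fay has the best Copeland score.

Fay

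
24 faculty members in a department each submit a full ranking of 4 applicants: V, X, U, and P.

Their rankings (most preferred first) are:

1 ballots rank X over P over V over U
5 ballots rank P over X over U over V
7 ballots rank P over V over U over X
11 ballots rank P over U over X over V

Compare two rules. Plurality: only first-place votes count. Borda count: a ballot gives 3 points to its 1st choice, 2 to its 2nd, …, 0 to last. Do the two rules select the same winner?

Yes

Plurality first-place counts: V 0, X 1, U 0, P 23 → P.
Borda totals: V 15, X 24, U 34, P 71 → P.
The two rules agree on P.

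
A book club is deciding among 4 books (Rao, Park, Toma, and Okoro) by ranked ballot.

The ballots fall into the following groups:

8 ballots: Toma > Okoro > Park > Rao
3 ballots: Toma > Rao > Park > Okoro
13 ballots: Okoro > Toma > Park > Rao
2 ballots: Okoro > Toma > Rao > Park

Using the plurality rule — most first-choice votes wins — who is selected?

Okoro

First-place vote totals:
  Rao: 0
  Park: 0
  Toma: 11
  Okoro: 15
Okoro has the most first-place votes.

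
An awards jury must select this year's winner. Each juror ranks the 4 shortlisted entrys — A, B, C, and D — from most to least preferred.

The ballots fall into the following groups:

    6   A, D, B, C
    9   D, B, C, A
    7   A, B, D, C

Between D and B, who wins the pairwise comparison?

D

Ballots ranking D above B: 6+9 = 15.
Ballots ranking B above D: 7.
D wins the head-to-head, 15–7.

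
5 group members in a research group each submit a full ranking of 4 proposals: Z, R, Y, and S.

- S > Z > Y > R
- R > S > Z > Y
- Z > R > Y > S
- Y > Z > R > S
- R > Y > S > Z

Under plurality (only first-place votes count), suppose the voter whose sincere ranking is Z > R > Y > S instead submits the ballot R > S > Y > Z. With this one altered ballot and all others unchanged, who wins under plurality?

First-place totals with the altered ballot: Z 0, R 3, Y 1, S 1.
The winner is unchanged: still R.

R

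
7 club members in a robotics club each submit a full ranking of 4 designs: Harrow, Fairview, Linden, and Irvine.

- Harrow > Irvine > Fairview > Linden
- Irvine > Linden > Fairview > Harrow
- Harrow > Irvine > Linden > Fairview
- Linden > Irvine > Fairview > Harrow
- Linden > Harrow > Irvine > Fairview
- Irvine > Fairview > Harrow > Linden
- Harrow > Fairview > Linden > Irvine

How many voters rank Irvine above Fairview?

6

Ballots ranking Irvine above Fairview: 6.
Ballots ranking Fairview above Irvine: 1.
So 6 of 7 voters prefer Irvine to Fairview.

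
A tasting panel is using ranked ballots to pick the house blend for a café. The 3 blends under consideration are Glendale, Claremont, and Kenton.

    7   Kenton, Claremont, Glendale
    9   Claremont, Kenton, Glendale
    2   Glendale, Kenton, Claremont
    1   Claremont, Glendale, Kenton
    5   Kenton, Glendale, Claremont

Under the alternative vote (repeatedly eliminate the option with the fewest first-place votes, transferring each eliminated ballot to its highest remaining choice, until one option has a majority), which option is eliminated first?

Round 1: Kenton 12, Claremont 10, Glendale 2. Glendale has the fewest and is eliminated.
Round 2: Kenton 14, Claremont 10. Kenton has a majority.

Glendale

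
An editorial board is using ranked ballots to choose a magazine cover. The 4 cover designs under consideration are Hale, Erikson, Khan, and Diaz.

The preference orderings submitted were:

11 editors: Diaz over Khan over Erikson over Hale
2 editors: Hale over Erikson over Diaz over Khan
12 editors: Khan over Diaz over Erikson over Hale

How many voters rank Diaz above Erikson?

23

Ballots ranking Diaz above Erikson: 11+12 = 23.
Ballots ranking Erikson above Diaz: 2.
So 23 of 25 voters prefer Diaz to Erikson.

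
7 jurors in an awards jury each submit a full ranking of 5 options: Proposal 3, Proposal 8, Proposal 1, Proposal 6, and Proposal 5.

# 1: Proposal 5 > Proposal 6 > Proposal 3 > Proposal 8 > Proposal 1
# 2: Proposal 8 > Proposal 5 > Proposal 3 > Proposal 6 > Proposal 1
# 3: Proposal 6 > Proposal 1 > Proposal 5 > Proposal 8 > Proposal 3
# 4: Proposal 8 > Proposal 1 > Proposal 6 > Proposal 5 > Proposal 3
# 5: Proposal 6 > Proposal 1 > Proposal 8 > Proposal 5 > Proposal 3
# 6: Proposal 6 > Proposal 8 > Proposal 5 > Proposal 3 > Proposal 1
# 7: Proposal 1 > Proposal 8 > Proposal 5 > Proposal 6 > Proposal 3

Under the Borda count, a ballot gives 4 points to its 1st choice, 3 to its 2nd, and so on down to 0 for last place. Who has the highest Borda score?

Proposal 6

Borda scores:
  Proposal 3: 2 + 2 + 0 + 0 + 0 + 1 + 0 = 5
  Proposal 8: 1 + 4 + 1 + 4 + 2 + 3 + 3 = 18
  Proposal 1: 0 + 0 + 3 + 3 + 3 + 0 + 4 = 13
  Proposal 6: 3 + 1 + 4 + 2 + 4 + 4 + 1 = 19
  Proposal 5: 4 + 3 + 2 + 1 + 1 + 2 + 2 = 15
Proposal 6 has the highest total.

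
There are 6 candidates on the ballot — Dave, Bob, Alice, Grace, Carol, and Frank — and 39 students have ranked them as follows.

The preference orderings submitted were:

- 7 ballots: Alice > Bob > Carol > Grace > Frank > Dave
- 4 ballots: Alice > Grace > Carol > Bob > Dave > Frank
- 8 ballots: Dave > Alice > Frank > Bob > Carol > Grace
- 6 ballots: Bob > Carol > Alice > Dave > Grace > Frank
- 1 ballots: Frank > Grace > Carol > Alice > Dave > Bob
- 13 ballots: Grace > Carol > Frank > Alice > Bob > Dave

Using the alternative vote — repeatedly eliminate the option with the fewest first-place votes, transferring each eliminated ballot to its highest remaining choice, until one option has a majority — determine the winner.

Alice

Round 1: Grace 13, Alice 11, Dave 8, Bob 6, Frank 1, Carol 0. Carol has the fewest and is eliminated.
Round 2: Grace 13, Alice 11, Dave 8, Bob 6, Frank 1. Frank has the fewest and is eliminated.
Round 3: Grace 14, Alice 11, Dave 8, Bob 6. Bob has the fewest and is eliminated.
Round 4: Alice 17, Grace 14, Dave 8. Dave has the fewest and is eliminated.
Round 5: Alice 25, Grace 14. Alice has a majority.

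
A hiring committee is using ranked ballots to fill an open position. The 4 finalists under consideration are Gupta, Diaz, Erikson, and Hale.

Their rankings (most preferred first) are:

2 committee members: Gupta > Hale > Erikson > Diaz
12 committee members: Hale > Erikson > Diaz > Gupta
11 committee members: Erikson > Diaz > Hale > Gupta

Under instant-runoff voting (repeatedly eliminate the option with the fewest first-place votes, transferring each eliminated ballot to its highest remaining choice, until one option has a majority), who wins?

Hale

Round 1: Hale 12, Erikson 11, Gupta 2, Diaz 0. Diaz has the fewest and is eliminated.
Round 2: Hale 12, Erikson 11, Gupta 2. Gupta has the fewest and is eliminated.
Round 3: Hale 14, Erikson 11. Hale has a majority.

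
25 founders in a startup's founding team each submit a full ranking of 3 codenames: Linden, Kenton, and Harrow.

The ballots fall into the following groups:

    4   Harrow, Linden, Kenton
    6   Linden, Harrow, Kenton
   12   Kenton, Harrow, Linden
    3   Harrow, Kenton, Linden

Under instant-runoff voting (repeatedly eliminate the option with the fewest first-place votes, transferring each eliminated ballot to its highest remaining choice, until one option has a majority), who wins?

Round 1: Kenton 12, Harrow 7, Linden 6. Linden has the fewest and is eliminated.
Round 2: Harrow 13, Kenton 12. Harrow has a majority.

Harrow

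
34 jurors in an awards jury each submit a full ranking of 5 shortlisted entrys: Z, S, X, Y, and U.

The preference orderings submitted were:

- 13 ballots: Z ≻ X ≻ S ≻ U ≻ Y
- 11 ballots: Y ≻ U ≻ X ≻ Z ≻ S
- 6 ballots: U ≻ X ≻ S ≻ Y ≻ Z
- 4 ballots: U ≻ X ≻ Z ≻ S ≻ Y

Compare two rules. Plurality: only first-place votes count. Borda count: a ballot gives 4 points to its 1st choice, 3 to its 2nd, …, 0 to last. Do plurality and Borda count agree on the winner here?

No

Plurality first-place counts: Z 13, S 0, X 0, Y 11, U 10 → Z.
Borda totals: Z 71, S 42, X 91, Y 50, U 86 → X.
The two rules disagree: plurality picks Z, Borda picks X.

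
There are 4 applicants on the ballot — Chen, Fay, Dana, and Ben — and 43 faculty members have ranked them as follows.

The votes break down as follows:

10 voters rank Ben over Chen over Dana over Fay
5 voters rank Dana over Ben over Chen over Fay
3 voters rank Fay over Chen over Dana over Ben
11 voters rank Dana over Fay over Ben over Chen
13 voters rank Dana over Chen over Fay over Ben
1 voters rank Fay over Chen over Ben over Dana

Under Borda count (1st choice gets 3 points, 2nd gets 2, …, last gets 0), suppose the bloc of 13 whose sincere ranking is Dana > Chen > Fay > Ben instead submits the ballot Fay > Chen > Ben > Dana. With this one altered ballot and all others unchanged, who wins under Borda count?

Borda totals with the altered ballot: Chen 59, Fay 73, Dana 61, Ben 65.
The switch changes the winner from Dana to Fay.

Fay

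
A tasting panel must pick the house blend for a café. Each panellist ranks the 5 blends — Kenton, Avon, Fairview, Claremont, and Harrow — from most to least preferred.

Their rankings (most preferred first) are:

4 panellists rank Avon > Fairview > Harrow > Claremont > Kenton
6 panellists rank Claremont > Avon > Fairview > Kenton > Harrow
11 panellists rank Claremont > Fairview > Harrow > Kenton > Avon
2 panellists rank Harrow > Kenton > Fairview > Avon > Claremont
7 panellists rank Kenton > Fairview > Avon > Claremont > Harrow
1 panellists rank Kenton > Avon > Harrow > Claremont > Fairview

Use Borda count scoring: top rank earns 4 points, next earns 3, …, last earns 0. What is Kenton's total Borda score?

Borda scores:
  Kenton: 4·0 + 6·1 + 11·1 + 2·3 + 7·4 + 4 = 55
  Avon: 4·4 + 6·3 + 11·0 + 2·1 + 7·2 + 3 = 53
  Fairview: 4·3 + 6·2 + 11·3 + 2·2 + 7·3 + 0 = 82
  Claremont: 4·1 + 6·4 + 11·4 + 2·0 + 7·1 + 1 = 80
  Harrow: 4·2 + 6·0 + 11·2 + 2·4 + 7·0 + 2 = 40

55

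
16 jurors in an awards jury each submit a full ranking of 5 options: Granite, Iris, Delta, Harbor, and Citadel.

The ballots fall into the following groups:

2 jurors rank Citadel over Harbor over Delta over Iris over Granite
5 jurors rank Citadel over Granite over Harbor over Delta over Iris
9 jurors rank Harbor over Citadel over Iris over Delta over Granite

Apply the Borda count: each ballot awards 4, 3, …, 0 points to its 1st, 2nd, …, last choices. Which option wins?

Borda scores:
  Granite: 2·0 + 5·3 + 9·0 = 15
  Iris: 2·1 + 5·0 + 9·2 = 20
  Delta: 2·2 + 5·1 + 9·1 = 18
  Harbor: 2·3 + 5·2 + 9·4 = 52
  Citadel: 2·4 + 5·4 + 9·3 = 55
Citadel has the highest total.

Citadel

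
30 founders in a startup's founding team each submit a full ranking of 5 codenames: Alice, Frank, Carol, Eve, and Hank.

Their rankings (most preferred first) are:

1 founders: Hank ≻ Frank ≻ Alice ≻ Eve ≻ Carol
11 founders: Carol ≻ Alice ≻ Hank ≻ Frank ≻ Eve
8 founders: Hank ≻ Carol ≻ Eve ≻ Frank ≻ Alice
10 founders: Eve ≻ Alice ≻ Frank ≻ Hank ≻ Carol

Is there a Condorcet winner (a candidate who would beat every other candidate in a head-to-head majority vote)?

Head-to-head results (30 voters total):
Alice vs Frank: Alice wins 21–9.
Alice vs Carol: Carol wins 19–11.
Alice vs Eve: Eve wins 18–12.
Alice vs Hank: Alice wins 21–9.
Frank vs Carol: Carol wins 19–11.
Frank vs Eve: Eve wins 18–12.
Frank vs Hank: Hank wins 20–10.
Carol vs Eve: Carol wins 19–11.
Carol vs Hank: Hank wins 19–11.
Eve vs Hank: Hank wins 20–10.
No candidate beats all others: Alice beats Hank beats Carol beats Alice, a majority cycle.

No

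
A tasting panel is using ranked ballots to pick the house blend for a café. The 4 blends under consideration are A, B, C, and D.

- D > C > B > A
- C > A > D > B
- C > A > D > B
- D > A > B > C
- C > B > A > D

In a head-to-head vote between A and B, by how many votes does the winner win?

Ballots ranking A above B: 3.
Ballots ranking B above A: 2.
A wins 3–2, a margin of 1.

1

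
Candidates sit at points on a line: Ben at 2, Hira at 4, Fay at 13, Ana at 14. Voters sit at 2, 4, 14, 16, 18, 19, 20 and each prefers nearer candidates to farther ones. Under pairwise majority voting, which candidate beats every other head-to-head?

With single-peaked preferences on a line, the Condorcet winner is the candidate closest to the median voter.
The median voter (position 16) is closest to Ana at 14.
Check: Ana vs Hira — voters closer to Ana: 5 of 7.

Ana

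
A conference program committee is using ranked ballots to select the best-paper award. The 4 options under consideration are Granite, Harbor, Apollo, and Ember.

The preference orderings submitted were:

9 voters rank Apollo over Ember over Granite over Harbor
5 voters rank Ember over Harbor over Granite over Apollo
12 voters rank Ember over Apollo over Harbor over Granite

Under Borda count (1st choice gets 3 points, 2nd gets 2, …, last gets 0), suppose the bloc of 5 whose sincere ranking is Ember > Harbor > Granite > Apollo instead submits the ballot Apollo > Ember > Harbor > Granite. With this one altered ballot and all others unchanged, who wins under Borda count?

Apollo

Borda totals with the altered ballot: Granite 9, Harbor 17, Apollo 66, Ember 64.
The switch changes the winner from Ember to Apollo.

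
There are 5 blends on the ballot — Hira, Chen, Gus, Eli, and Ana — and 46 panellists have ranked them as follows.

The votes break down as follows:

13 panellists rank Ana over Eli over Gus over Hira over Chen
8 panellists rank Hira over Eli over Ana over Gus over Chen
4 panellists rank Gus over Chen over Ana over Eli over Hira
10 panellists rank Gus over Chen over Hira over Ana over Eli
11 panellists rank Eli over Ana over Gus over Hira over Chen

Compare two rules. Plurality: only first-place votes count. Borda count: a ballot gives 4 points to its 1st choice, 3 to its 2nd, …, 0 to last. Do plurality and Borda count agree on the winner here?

Plurality first-place counts: Hira 8, Chen 0, Gus 14, Eli 11, Ana 13 → Gus.
Borda totals: Hira 76, Chen 42, Gus 112, Eli 111, Ana 119 → Ana.
The two rules disagree: plurality picks Gus, Borda picks Ana.

No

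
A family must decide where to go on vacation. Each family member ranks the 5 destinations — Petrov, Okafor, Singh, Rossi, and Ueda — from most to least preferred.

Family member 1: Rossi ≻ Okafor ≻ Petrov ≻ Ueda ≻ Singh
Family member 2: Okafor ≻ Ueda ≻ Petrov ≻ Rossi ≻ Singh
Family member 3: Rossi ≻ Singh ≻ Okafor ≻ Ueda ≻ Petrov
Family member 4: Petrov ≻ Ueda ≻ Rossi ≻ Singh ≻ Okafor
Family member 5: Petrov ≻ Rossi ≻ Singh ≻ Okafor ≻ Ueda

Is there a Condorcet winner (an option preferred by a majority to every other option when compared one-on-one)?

No

Head-to-head results (5 voters total):
Petrov vs Okafor: Okafor wins 3–2.
Petrov vs Singh: Petrov wins 4–1.
Petrov vs Rossi: Petrov wins 3–2.
Petrov vs Ueda: Petrov wins 3–2.
Okafor vs Singh: Singh wins 3–2.
Okafor vs Rossi: Rossi wins 4–1.
Okafor vs Ueda: Okafor wins 4–1.
Singh vs Rossi: Rossi wins 5–0.
Singh vs Ueda: Ueda wins 3–2.
Rossi vs Ueda: Rossi wins 3–2.
No candidate beats all others: Petrov beats Singh beats Okafor beats Petrov, a majority cycle.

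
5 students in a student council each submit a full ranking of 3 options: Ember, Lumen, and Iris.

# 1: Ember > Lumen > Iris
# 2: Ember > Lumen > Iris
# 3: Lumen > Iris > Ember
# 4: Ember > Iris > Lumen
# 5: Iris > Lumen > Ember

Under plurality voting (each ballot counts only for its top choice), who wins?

Ember

First-place vote totals:
  Ember: 3
  Lumen: 1
  Iris: 1
Ember has the most first-place votes.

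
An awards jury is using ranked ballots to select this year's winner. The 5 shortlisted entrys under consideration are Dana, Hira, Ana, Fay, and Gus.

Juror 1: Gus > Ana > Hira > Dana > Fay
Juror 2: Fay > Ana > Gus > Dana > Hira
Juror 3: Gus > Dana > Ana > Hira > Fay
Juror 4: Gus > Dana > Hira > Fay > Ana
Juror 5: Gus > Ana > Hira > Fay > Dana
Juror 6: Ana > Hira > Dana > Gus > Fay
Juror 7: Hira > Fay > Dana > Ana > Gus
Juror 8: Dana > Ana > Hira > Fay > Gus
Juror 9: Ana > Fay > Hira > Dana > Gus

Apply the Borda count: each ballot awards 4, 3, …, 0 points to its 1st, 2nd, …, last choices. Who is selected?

Borda scores:
  Dana: 1 + 1 + 3 + 3 + 0 + 2 + 2 + 4 + 1 = 17
  Hira: 2 + 0 + 1 + 2 + 2 + 3 + 4 + 2 + 2 = 18
  Ana: 3 + 3 + 2 + 0 + 3 + 4 + 1 + 3 + 4 = 23
  Fay: 0 + 4 + 0 + 1 + 1 + 0 + 3 + 1 + 3 = 13
  Gus: 4 + 2 + 4 + 4 + 4 + 1 + 0 + 0 + 0 = 19
Ana has the highest total.

Ana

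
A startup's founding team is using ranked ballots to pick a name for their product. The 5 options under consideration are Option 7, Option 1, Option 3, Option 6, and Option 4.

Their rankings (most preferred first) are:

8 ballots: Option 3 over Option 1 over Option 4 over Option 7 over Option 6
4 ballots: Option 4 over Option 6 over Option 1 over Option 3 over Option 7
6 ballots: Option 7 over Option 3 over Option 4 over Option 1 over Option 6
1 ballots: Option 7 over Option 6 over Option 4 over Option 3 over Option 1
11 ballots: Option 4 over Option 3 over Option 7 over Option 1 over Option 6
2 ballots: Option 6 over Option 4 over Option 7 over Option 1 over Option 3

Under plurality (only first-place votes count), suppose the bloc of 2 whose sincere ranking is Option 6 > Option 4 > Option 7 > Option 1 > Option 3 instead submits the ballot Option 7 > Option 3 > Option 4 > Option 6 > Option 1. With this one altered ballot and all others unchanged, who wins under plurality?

Option 4

First-place totals with the altered ballot: Option 7 9, Option 1 0, Option 3 8, Option 6 0, Option 4 15.
The winner is unchanged: still Option 4.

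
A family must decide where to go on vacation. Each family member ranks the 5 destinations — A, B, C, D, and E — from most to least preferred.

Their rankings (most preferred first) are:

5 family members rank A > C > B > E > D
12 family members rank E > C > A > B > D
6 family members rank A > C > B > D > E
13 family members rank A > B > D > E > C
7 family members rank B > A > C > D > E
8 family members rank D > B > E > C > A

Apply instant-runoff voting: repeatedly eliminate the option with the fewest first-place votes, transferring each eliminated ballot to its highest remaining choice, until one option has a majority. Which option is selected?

A

Round 1: A 24, E 12, D 8, B 7, C 0. C has the fewest and is eliminated.
Round 2: A 24, E 12, D 8, B 7. B has the fewest and is eliminated.
Round 3: A 31, E 12, D 8. A has a majority.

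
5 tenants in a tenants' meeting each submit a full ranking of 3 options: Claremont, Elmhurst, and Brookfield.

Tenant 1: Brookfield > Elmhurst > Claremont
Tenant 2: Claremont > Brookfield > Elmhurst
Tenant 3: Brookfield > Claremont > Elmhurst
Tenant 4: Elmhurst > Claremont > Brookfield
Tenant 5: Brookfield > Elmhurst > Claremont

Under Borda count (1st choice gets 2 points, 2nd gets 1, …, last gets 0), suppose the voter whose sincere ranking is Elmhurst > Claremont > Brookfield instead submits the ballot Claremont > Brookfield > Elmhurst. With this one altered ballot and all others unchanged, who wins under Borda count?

Borda totals with the altered ballot: Claremont 5, Elmhurst 2, Brookfield 8.
The winner is unchanged: still Brookfield.

Brookfield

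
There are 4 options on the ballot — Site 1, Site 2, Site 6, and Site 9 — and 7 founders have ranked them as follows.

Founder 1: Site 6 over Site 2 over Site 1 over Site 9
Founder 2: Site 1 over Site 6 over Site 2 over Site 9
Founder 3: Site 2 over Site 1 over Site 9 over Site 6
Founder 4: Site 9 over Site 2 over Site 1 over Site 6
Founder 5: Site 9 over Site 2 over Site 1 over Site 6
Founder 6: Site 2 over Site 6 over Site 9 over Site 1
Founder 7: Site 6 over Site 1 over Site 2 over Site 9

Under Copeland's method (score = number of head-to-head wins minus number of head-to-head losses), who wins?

Pairwise results:
  Site 1 vs Site 2: Site 2 wins 5–2.
  Site 1 vs Site 6: Site 1 wins 4–3.
  Site 1 vs Site 9: Site 1 wins 4–3.
  Site 2 vs Site 6: Site 2 wins 4–3.
  Site 2 vs Site 9: Site 2 wins 5–2.
  Site 6 vs Site 9: Site 6 wins 4–3.
Copeland scores (wins − losses):
  Site 1: 2 − 1 = 1
  Site 2: 3 − 0 = 3
  Site 6: 1 − 2 = -1
  Site 9: 0 − 3 = -3
Site 2 has the best Copeland score.

Site 2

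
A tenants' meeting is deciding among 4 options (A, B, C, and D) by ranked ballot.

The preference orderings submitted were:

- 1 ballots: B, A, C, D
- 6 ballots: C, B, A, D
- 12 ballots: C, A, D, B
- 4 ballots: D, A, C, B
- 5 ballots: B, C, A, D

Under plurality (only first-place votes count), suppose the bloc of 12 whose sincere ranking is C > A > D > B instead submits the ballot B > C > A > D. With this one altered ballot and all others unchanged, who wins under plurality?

First-place totals with the altered ballot: A 0, B 18, C 6, D 4.
The switch changes the winner from C to B.

B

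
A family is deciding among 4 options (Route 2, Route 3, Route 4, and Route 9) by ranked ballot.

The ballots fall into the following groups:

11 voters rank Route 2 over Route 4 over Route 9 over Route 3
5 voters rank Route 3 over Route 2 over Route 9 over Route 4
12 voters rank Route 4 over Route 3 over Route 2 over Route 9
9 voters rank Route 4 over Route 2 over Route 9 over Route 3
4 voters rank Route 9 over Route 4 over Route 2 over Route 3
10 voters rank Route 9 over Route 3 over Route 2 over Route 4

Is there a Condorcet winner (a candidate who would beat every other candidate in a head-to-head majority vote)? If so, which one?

There is no Condorcet winner

Head-to-head results (51 voters total):
Route 2 vs Route 3: Route 3 wins 27–24.
Route 2 vs Route 4: Route 2 wins 26–25.
Route 2 vs Route 9: Route 2 wins 37–14.
Route 3 vs Route 4: Route 4 wins 36–15.
Route 3 vs Route 9: Route 9 wins 34–17.
Route 4 vs Route 9: Route 4 wins 32–19.
No candidate beats all others: Route 2 beats Route 4 beats Route 3 beats Route 2, a majority cycle.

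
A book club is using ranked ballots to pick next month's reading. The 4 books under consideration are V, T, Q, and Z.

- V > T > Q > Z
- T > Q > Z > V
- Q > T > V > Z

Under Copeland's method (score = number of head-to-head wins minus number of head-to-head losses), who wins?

T

Pairwise results:
  V vs T: T wins 2–1.
  V vs Q: Q wins 2–1.
  V vs Z: V wins 2–1.
  T vs Q: T wins 2–1.
  T vs Z: T wins 3–0.
  Q vs Z: Q wins 3–0.
Copeland scores (wins − losses):
  V: 1 − 2 = -1
  T: 3 − 0 = 3
  Q: 2 − 1 = 1
  Z: 0 − 3 = -3
T has the best Copeland score.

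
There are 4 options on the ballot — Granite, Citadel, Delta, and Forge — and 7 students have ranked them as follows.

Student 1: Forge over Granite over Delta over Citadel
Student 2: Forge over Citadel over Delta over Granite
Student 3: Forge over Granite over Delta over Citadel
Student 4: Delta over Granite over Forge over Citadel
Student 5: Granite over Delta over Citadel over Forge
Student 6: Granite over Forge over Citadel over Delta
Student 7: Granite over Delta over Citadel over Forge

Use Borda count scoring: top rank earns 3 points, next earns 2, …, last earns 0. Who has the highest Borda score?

Granite

Borda scores:
  Granite: 2 + 0 + 2 + 2 + 3 + 3 + 3 = 15
  Citadel: 0 + 2 + 0 + 0 + 1 + 1 + 1 = 5
  Delta: 1 + 1 + 1 + 3 + 2 + 0 + 2 = 10
  Forge: 3 + 3 + 3 + 1 + 0 + 2 + 0 = 12
Granite has the highest total.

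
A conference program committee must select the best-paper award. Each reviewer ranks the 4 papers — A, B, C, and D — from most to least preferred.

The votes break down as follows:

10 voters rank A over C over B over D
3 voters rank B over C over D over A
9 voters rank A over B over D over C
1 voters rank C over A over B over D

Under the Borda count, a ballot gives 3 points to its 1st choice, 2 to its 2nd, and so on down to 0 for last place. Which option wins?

A

Borda scores:
  A: 10·3 + 3·0 + 9·3 + 2 = 59
  B: 10·1 + 3·3 + 9·2 + 1 = 38
  C: 10·2 + 3·2 + 9·0 + 3 = 29
  D: 10·0 + 3·1 + 9·1 + 0 = 12
A has the highest total.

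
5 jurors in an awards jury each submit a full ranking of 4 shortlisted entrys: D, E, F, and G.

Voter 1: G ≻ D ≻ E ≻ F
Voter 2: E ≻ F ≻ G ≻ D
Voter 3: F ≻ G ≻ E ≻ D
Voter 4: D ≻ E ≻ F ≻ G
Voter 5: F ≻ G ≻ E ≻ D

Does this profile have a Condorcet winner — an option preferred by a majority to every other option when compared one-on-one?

Head-to-head results (5 voters total):
D vs E: E wins 3–2.
D vs F: F wins 3–2.
D vs G: G wins 4–1.
E vs F: E wins 3–2.
E vs G: G wins 3–2.
F vs G: F wins 4–1.
No candidate beats all others: E beats F beats G beats E, a majority cycle.

No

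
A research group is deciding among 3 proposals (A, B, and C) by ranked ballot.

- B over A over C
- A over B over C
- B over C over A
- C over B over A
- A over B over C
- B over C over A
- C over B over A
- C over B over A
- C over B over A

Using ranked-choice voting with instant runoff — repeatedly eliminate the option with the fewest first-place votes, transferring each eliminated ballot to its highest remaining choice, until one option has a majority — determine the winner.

Round 1: C 4, B 3, A 2. A has the fewest and is eliminated.
Round 2: B 5, C 4. B has a majority.

B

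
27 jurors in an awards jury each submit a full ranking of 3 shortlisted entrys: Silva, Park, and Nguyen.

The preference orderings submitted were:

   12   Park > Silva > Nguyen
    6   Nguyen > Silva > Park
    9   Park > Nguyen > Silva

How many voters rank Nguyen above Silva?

Ballots ranking Nguyen above Silva: 6+9 = 15.
Ballots ranking Silva above Nguyen: 12.
So 15 of 27 voters prefer Nguyen to Silva.

15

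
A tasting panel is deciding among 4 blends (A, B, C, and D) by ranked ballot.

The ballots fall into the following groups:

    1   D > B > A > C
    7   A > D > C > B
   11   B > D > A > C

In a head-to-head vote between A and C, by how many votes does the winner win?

19

Ballots ranking A above C: 1+7+11 = 19.
Ballots ranking C above A: 0.
A wins 19–0, a margin of 19.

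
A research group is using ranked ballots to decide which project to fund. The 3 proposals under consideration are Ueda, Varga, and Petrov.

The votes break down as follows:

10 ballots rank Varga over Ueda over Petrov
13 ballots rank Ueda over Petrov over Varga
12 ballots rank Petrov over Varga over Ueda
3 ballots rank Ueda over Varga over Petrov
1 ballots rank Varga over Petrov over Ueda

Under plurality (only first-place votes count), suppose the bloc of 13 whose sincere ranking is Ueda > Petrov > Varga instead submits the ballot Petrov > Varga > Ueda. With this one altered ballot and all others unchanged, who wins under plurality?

Petrov

First-place totals with the altered ballot: Ueda 3, Varga 11, Petrov 25.
The switch changes the winner from Ueda to Petrov.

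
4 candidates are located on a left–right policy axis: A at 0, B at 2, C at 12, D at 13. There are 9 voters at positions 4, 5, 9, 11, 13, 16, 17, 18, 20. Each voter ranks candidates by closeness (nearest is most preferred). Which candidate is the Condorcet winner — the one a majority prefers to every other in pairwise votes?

D

With single-peaked preferences on a line, the Condorcet winner is the candidate closest to the median voter.
The median voter (position 13) is closest to D at 13.
Check: D vs B — voters closer to D: 7 of 9.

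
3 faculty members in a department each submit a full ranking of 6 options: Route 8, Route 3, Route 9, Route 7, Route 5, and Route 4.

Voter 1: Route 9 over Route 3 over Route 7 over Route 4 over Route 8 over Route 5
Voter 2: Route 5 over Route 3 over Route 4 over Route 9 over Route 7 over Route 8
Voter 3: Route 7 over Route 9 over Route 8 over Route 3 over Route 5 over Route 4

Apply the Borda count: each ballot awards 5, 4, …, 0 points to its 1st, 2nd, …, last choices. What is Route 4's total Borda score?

5

Borda scores:
  Route 8: 1 + 0 + 3 = 4
  Route 3: 4 + 4 + 2 = 10
  Route 9: 5 + 2 + 4 = 11
  Route 7: 3 + 1 + 5 = 9
  Route 5: 0 + 5 + 1 = 6
  Route 4: 2 + 3 + 0 = 5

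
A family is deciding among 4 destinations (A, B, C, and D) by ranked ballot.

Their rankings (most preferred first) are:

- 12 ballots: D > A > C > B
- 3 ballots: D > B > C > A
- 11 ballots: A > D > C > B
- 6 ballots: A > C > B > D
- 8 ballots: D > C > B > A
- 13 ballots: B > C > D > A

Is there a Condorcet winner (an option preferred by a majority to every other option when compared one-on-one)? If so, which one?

D

Head-to-head results (53 voters total):
A vs B: A wins 29–24.
A vs C: A wins 29–24.
A vs D: D wins 36–17.
B vs C: C wins 37–16.
B vs D: D wins 34–19.
C vs D: D wins 34–19.
D beats each rival — A (36–17), B (34–19), C (34–19) — so D is the Condorcet winner.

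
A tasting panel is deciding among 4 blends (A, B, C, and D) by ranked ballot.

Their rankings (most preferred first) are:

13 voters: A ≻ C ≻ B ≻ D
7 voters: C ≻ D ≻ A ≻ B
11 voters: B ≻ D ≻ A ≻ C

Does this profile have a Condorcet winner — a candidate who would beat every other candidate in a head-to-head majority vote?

Head-to-head results (31 voters total):
A vs B: A wins 20–11.
A vs C: A wins 24–7.
A vs D: D wins 18–13.
B vs C: C wins 20–11.
B vs D: B wins 24–7.
C vs D: C wins 20–11.
No candidate beats all others: A beats B beats D beats A, a majority cycle.

No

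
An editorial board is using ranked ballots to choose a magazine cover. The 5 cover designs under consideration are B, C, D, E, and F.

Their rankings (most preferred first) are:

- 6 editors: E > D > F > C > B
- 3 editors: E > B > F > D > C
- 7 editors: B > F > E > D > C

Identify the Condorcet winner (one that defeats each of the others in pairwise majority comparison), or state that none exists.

E

Head-to-head results (16 voters total):
B vs C: B wins 10–6.
B vs D: B wins 10–6.
B vs E: E wins 9–7.
B vs F: B wins 10–6.
C vs D: D wins 16–0.
C vs E: E wins 16–0.
C vs F: F wins 16–0.
D vs E: E wins 16–0.
D vs F: F wins 10–6.
E vs F: E wins 9–7.
E beats each rival — B (9–7), C (16–0), D (16–0), F (9–7) — so E is the Condorcet winner.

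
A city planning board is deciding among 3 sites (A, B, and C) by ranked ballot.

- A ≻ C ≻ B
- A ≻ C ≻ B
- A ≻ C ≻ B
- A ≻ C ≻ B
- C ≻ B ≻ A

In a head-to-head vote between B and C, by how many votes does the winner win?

5

Ballots ranking B above C: 0.
Ballots ranking C above B: 5.
C wins 5–0, a margin of 5.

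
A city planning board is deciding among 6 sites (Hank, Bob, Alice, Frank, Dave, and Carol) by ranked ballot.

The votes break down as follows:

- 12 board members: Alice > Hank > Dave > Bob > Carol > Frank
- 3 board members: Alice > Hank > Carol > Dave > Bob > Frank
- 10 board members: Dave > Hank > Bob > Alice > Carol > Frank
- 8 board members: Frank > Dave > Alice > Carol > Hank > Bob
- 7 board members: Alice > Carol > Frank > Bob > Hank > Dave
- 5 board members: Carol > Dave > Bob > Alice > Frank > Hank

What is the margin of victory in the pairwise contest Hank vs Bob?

Ballots ranking Hank above Bob: 12+3+10+8 = 33.
Ballots ranking Bob above Hank: 7+5 = 12.
Hank wins 33–12, a margin of 21.

21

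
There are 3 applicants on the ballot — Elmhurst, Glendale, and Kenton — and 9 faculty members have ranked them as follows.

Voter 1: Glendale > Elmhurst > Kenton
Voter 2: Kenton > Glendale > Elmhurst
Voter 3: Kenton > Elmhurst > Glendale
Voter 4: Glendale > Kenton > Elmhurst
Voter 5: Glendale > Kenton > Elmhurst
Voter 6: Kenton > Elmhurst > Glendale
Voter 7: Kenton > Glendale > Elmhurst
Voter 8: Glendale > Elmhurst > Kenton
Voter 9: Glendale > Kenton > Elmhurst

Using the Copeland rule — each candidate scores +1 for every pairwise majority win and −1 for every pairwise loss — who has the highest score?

Pairwise results:
  Elmhurst vs Glendale: Glendale wins 7–2.
  Elmhurst vs Kenton: Kenton wins 7–2.
  Glendale vs Kenton: Glendale wins 5–4.
Copeland scores (wins − losses):
  Elmhurst: 0 − 2 = -2
  Glendale: 2 − 0 = 2
  Kenton: 1 − 1 = 0
Glendale has the best Copeland score.

Glendale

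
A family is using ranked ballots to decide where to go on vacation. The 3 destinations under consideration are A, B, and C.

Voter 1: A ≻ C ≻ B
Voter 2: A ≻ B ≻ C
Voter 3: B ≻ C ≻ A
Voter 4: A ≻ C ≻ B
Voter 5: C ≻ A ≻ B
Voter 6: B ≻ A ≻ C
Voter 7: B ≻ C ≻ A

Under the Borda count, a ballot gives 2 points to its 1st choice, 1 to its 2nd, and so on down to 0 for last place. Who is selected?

Borda scores:
  A: 2 + 2 + 0 + 2 + 1 + 1 + 0 = 8
  B: 0 + 1 + 2 + 0 + 0 + 2 + 2 = 7
  C: 1 + 0 + 1 + 1 + 2 + 0 + 1 = 6
A has the highest total.

A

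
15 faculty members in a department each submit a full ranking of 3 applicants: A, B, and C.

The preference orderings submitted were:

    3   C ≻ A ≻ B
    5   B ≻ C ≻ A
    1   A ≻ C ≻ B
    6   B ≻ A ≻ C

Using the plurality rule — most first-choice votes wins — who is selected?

B

First-place vote totals:
  A: 1
  B: 11
  C: 3
B has the most first-place votes.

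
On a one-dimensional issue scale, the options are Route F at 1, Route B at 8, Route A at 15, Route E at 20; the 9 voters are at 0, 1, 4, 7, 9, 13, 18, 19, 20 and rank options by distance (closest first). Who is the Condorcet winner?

With single-peaked preferences on a line, the Condorcet winner is the candidate closest to the median voter.
The median voter (position 9) is closest to Route B at 8.
Check: Route B vs Route A — voters closer to Route B: 5 of 9.

Route B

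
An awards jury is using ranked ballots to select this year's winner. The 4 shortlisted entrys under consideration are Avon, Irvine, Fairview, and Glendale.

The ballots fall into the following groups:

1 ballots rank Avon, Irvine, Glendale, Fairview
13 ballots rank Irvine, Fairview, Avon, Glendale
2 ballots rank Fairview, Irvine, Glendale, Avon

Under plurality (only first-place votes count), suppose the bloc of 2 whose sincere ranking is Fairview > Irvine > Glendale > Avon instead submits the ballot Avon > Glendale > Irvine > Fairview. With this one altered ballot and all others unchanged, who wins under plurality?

Irvine

First-place totals with the altered ballot: Avon 3, Irvine 13, Fairview 0, Glendale 0.
The winner is unchanged: still Irvine.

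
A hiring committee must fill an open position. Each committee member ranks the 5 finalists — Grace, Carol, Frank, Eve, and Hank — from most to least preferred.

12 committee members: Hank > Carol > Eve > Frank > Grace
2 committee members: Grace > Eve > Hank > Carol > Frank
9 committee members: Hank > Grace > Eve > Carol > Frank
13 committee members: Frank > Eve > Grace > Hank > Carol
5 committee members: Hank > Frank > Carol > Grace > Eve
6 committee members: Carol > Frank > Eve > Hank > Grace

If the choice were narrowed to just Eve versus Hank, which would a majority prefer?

Ballots ranking Eve above Hank: 2+13+6 = 21.
Ballots ranking Hank above Eve: 12+9+5 = 26.
Hank wins the head-to-head, 26–21.

Hank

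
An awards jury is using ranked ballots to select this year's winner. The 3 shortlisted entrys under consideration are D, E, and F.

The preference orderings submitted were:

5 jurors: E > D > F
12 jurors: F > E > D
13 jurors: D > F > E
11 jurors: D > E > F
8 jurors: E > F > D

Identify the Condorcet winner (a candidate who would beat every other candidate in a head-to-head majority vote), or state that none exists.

There is no Condorcet winner

Head-to-head results (49 voters total):
D vs E: E wins 25–24.
D vs F: D wins 29–20.
E vs F: F wins 25–24.
No candidate beats all others: D beats F beats E beats D, a majority cycle.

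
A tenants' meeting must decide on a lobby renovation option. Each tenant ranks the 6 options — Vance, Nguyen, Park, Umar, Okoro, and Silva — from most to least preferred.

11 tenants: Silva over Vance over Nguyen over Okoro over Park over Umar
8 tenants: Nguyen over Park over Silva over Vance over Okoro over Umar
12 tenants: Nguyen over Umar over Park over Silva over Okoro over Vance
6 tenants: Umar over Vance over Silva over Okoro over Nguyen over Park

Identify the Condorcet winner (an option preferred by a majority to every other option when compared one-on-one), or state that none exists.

Head-to-head results (37 voters total):
Vance vs Nguyen: Nguyen wins 20–17.
Vance vs Park: Park wins 20–17.
Vance vs Umar: Vance wins 19–18.
Vance vs Okoro: Vance wins 25–12.
Vance vs Silva: Silva wins 31–6.
Nguyen vs Park: Nguyen wins 37–0.
Nguyen vs Umar: Nguyen wins 31–6.
Nguyen vs Okoro: Nguyen wins 31–6.
Nguyen vs Silva: Nguyen wins 20–17.
Park vs Umar: Park wins 19–18.
Park vs Okoro: Park wins 20–17.
Park vs Silva: Park wins 20–17.
Umar vs Okoro: Okoro wins 19–18.
Umar vs Silva: Silva wins 19–18.
Okoro vs Silva: Silva wins 37–0.
Nguyen beats each rival — Vance (20–17), Park (37–0), Umar (31–6), Okoro (31–6), Silva (20–17) — so Nguyen is the Condorcet winner.

Nguyen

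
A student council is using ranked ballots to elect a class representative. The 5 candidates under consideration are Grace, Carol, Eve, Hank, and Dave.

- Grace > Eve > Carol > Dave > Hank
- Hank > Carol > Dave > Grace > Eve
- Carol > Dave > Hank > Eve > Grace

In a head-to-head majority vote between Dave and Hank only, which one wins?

Ballots ranking Dave above Hank: 2.
Ballots ranking Hank above Dave: 1.
Dave wins the head-to-head, 2–1.

Dave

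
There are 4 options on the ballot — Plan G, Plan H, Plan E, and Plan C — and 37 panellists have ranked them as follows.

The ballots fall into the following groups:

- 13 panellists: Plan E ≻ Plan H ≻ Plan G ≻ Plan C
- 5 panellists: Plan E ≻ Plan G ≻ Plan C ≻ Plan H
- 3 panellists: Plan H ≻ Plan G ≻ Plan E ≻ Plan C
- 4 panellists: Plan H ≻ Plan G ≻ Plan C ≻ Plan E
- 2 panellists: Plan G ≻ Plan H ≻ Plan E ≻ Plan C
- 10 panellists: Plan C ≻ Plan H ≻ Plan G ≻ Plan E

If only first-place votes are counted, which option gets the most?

Plan E

First-place vote totals:
  Plan G: 2
  Plan H: 7
  Plan E: 18
  Plan C: 10
Plan E has the most first-place votes.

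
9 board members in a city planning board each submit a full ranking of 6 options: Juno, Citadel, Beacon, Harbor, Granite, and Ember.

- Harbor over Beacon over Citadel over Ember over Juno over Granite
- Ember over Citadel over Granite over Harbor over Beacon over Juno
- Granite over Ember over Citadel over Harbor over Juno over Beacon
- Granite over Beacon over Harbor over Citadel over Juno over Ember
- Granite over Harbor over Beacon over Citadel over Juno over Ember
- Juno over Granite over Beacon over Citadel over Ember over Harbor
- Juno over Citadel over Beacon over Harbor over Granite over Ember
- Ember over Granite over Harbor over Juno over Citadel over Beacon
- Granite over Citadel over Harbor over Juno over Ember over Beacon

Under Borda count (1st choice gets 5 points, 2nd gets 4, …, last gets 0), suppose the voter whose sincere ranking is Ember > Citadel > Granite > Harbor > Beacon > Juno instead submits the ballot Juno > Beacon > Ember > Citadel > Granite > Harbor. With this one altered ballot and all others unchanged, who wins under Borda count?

Borda totals with the altered ballot: Juno 23, Citadel 23, Beacon 21, Harbor 22, Granite 30, Ember 16.
The winner is unchanged: still Granite.

Granite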